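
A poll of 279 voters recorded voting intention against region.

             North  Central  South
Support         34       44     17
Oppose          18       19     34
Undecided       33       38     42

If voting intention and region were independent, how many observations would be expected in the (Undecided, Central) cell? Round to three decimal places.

40.907

Row total (Undecided) = 113; column total (Central) = 101; grand total N = 279.
Expected count = (row total × column total) / N = 113 × 101 / 279 = 40.907.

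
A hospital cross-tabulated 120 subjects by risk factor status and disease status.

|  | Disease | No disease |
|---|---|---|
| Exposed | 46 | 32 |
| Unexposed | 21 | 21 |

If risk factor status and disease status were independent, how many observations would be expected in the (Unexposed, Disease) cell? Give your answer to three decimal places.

Row total (Unexposed) = 42; column total (Disease) = 67; grand total N = 120.
Expected count = (row total × column total) / N = 42 × 67 / 120 = 23.450.

23.450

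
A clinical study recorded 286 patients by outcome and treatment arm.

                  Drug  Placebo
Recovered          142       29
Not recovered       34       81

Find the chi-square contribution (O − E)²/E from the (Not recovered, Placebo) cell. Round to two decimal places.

30.57

Row total (Not recovered) = 115; column total (Placebo) = 110; N = 286.
Expected count E = 115 × 110 / 286 = 44.231.
Contribution = (O − E)²/E = (81 − 44.231)² / 44.231 = 30.57.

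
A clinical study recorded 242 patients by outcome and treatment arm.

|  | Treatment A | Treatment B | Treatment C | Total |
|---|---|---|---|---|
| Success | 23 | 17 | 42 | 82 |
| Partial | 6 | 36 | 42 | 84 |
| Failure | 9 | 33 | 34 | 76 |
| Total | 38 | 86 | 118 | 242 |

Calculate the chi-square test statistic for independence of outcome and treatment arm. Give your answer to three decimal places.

20.635

Grand total N = 242.
Expected counts (row total × column total / N):
  Success, Treatment A: 82×38/242 = 12.8760
  Success, Treatment B: 82×86/242 = 29.1405
  Success, Treatment C: 82×118/242 = 39.9835
  Partial, Treatment A: 84×38/242 = 13.1901
  Partial, Treatment B: 84×86/242 = 29.8512
  Partial, Treatment C: 84×118/242 = 40.9587
  Failure, Treatment A: 76×38/242 = 11.9339
  Failure, Treatment B: 76×86/242 = 27.0083
  Failure, Treatment C: 76×118/242 = 37.0579
Contributions (O − E)²/E:
  (23 − 12.8760)²/12.8760 = 7.9602
  (17 − 29.1405)²/29.1405 = 5.0580
  (42 − 39.9835)²/39.9835 = 0.1017
  (6 − 13.1901)²/13.1901 = 3.9194
  (36 − 29.8512)²/29.8512 = 1.2665
  (42 − 40.9587)²/40.9587 = 0.0265
  (9 − 11.9339)²/11.9339 = 0.7213
  (33 − 27.0083)²/27.0083 = 1.3292
  (34 − 37.0579)²/37.0579 = 0.2523
χ² = 7.9602 + 5.0580 + 0.1017 + 3.9194 + 1.2665 + 0.0265 + 0.7213 + 1.3292 + 0.2523 = 20.635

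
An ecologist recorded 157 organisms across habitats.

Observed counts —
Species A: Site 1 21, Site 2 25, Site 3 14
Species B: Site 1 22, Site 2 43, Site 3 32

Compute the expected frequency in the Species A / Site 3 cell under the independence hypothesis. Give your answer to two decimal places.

Row total (Species A) = 60; column total (Site 3) = 46; grand total N = 157.
Expected count = (row total × column total) / N = 60 × 46 / 157 = 17.58.

17.58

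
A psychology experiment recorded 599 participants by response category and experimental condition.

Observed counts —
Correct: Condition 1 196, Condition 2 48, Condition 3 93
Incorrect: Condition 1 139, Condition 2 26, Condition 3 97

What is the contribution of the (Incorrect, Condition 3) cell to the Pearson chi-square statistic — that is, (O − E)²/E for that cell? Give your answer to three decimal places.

Row total (Incorrect) = 262; column total (Condition 3) = 190; N = 599.
Expected count E = 262 × 190 / 599 = 83.1052.
Contribution = (O − E)²/E = (97 − 83.1052)² / 83.1052 = 2.323.

2.323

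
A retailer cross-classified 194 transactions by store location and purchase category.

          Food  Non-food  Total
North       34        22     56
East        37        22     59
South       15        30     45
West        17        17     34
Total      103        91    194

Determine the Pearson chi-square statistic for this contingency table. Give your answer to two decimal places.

10.68

Grand total N = 194.
Expected counts (row total × column total / N):
  North, Food: 56×103/194 = 29.732
  North, Non-food: 56×91/194 = 26.268
  East, Food: 59×103/194 = 31.325
  East, Non-food: 59×91/194 = 27.675
  South, Food: 45×103/194 = 23.892
  South, Non-food: 45×91/194 = 21.108
  West, Food: 34×103/194 = 18.052
  West, Non-food: 34×91/194 = 15.948
Contributions (O − E)²/E:
  (34 − 29.732)²/29.732 = 0.6127
  (22 − 26.268)²/26.268 = 0.6935
  (37 − 31.325)²/31.325 = 1.0281
  (22 − 27.675)²/27.675 = 1.1637
  (15 − 23.892)²/23.892 = 3.3094
  (30 − 21.108)²/21.108 = 3.7459
  (17 − 18.052)²/18.052 = 0.0613
  (17 − 15.948)²/15.948 = 0.0694
χ² = 0.6127 + 0.6935 + 1.0281 + 1.1637 + 3.3094 + 3.7459 + 0.0613 + 0.0694 = 10.68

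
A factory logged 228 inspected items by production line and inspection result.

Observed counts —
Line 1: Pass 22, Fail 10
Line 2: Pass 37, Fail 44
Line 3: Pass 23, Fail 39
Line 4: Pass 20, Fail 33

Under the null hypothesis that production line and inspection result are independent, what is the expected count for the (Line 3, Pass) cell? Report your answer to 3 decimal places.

Row total (Line 3) = 62; column total (Pass) = 102; grand total N = 228.
Expected count = (row total × column total) / N = 62 × 102 / 228 = 27.737.

27.737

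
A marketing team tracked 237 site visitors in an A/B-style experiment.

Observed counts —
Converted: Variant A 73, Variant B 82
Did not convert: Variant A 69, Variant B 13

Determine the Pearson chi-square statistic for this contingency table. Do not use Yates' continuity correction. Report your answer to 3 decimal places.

Row totals: 155, 82. Column totals: 142, 95. Grand total N = 237.
Expected counts (row total × column total / N):
  Converted, Variant A: 155×142/237 = 92.8692
  Converted, Variant B: 155×95/237 = 62.1308
  Did not convert, Variant A: 82×142/237 = 49.1308
  Did not convert, Variant B: 82×95/237 = 32.8692
Contributions (O − E)²/E:
  (73 − 92.8692)²/92.8692 = 4.2510
  (82 − 62.1308)²/62.1308 = 6.3541
  (69 − 49.1308)²/49.1308 = 8.0354
  (13 − 32.8692)²/32.8692 = 12.0108
χ² = 4.2510 + 6.3541 + 8.0354 + 12.0108 = 30.651

30.651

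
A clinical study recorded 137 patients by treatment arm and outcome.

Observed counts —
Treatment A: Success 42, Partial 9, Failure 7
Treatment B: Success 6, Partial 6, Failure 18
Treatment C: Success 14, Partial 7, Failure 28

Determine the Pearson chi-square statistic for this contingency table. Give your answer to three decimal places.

35.551

Row totals: 58, 30, 49. Column totals: 62, 22, 53. Grand total N = 137.
Expected counts (row total × column total / N):
  Treatment A, Success: 58×62/137 = 26.2482
  Treatment A, Partial: 58×22/137 = 9.3139
  Treatment A, Failure: 58×53/137 = 22.4380
  Treatment B, Success: 30×62/137 = 13.5766
  Treatment B, Partial: 30×22/137 = 4.8175
  Treatment B, Failure: 30×53/137 = 11.6058
  Treatment C, Success: 49×62/137 = 22.1752
  Treatment C, Partial: 49×22/137 = 7.8686
  Treatment C, Failure: 49×53/137 = 18.9562
Contributions (O − E)²/E:
  (42 − 26.2482)²/26.2482 = 9.4528
  (9 − 9.3139)²/9.3139 = 0.0106
  (7 − 22.4380)²/22.4380 = 10.6218
  (6 − 13.5766)²/13.5766 = 4.2282
  (6 − 4.8175)²/4.8175 = 0.2903
  (18 − 11.6058)²/11.6058 = 3.5229
  (14 − 22.1752)²/22.1752 = 3.0139
  (7 − 7.8686)²/7.8686 = 0.0959
  (28 − 18.9562)²/18.9562 = 4.3147
χ² = 9.4528 + 0.0106 + 10.6218 + 4.2282 + 0.2903 + 3.5229 + 3.0139 + 0.0959 + 4.3147 = 35.551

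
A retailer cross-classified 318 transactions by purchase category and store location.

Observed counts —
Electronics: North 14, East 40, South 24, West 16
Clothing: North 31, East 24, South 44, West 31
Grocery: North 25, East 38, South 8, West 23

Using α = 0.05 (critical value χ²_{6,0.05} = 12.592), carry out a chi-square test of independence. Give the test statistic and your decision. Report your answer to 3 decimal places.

32.353; reject H₀

Row totals: 94, 130, 94. Column totals: 70, 102, 76, 70. Grand total N = 318.
Expected counts (row total × column total / N):
  Electronics, North: 94×70/318 = 20.6918
  Electronics, East: 94×102/318 = 30.1509
  Electronics, South: 94×76/318 = 22.4654
  Electronics, West: 94×70/318 = 20.6918
  Clothing, North: 130×70/318 = 28.6164
  Clothing, East: 130×102/318 = 41.6981
  Clothing, South: 130×76/318 = 31.0692
  Clothing, West: 130×70/318 = 28.6164
  Grocery, North: 94×70/318 = 20.6918
  Grocery, East: 94×102/318 = 30.1509
  Grocery, South: 94×76/318 = 22.4654
  Grocery, West: 94×70/318 = 20.6918
Contributions (O − E)²/E:
  (14 − 20.6918)²/20.6918 = 2.1642
  (40 − 30.1509)²/30.1509 = 3.2173
  (24 − 22.4654)²/22.4654 = 0.1048
  (16 − 20.6918)²/20.6918 = 1.0639
  (31 − 28.6164)²/28.6164 = 0.1985
  (24 − 41.6981)²/41.6981 = 7.5117
  (44 − 31.0692)²/31.0692 = 5.3817
  (31 − 28.6164)²/28.6164 = 0.1985
  (25 − 20.6918)²/20.6918 = 0.8970
  (38 − 30.1509)²/30.1509 = 2.0433
  (8 − 22.4654)²/22.4654 = 9.3142
  (23 − 20.6918)²/20.6918 = 0.2575
χ² = 2.1642 + 3.2173 + 0.1048 + 1.0639 + 0.1985 + 7.5117 + 5.3817 + 0.1985 + 0.8970 + 2.0433 + 9.3142 + 0.2575 = 32.353
df = (3−1)(4−1) = 6. Since 32.353 > 12.592, reject the null hypothesis of independence at α = 0.05.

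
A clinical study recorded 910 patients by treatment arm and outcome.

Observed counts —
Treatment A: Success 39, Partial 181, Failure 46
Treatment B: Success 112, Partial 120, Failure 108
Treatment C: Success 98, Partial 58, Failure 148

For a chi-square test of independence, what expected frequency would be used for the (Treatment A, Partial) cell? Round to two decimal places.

104.94

Row total (Treatment A) = 266; column total (Partial) = 359; grand total N = 910.
Expected count = (row total × column total) / N = 266 × 359 / 910 = 104.94.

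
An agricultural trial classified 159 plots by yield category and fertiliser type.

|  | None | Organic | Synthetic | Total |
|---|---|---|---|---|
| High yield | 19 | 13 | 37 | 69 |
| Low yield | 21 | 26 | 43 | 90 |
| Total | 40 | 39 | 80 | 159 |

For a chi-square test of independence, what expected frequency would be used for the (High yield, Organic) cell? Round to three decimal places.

16.925

Row total (High yield) = 69; column total (Organic) = 39; grand total N = 159.
Expected count = (row total × column total) / N = 69 × 39 / 159 = 16.925.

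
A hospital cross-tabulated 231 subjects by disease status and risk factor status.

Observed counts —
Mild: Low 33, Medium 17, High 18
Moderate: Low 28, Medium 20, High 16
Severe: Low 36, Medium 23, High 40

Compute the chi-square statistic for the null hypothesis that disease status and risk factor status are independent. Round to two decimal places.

Row totals: 68, 64, 99. Column totals: 97, 60, 74. Grand total N = 231.
Expected counts (row total × column total / N):
  Mild, Low: 68×97/231 = 28.554
  Mild, Medium: 68×60/231 = 17.662
  Mild, High: 68×74/231 = 21.784
  Moderate, Low: 64×97/231 = 26.874
  Moderate, Medium: 64×60/231 = 16.623
  Moderate, High: 64×74/231 = 20.502
  Severe, Low: 99×97/231 = 41.571
  Severe, Medium: 99×60/231 = 25.714
  Severe, High: 99×74/231 = 31.714
Contributions (O − E)²/E:
  (33 − 28.554)²/28.554 = 0.6923
  (17 − 17.662)²/17.662 = 0.0248
  (18 − 21.784)²/21.784 = 0.6573
  (28 − 26.874)²/26.874 = 0.0472
  (20 − 16.623)²/16.623 = 0.6860
  (16 − 20.502)²/20.502 = 0.9886
  (36 − 41.571)²/41.571 = 0.7466
  (23 − 25.714)²/25.714 = 0.2865
  (40 − 31.714)²/31.714 = 2.1649
χ² = 0.6923 + 0.0248 + 0.6573 + 0.0472 + 0.6860 + 0.9886 + 0.7466 + 0.2865 + 2.1649 = 6.29

6.29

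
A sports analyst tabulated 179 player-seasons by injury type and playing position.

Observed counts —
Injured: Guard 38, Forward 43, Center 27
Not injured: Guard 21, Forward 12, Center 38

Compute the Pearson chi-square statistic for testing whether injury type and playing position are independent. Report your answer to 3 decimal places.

Row totals: 108, 71. Column totals: 59, 55, 65. Grand total N = 179.
Expected counts (row total × column total / N):
  Injured, Guard: 108×59/179 = 35.5978
  Injured, Forward: 108×55/179 = 33.1844
  Injured, Center: 108×65/179 = 39.2179
  Not injured, Guard: 71×59/179 = 23.4022
  Not injured, Forward: 71×55/179 = 21.8156
  Not injured, Center: 71×65/179 = 25.7821
Contributions (O − E)²/E:
  (38 − 35.5978)²/35.5978 = 0.1621
  (43 − 33.1844)²/33.1844 = 2.9034
  (27 − 39.2179)²/39.2179 = 3.8064
  (21 − 23.4022)²/23.4022 = 0.2466
  (12 − 21.8156)²/21.8156 = 4.4164
  (38 − 25.7821)²/25.7821 = 5.7900
χ² = 0.1621 + 2.9034 + 3.8064 + 0.2466 + 4.4164 + 5.7900 = 17.325

17.325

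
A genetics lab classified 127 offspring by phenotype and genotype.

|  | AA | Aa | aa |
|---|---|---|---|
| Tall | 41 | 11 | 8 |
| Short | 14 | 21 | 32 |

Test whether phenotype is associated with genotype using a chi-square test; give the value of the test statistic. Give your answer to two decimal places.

30.49

Row totals: 60, 67. Column totals: 55, 32, 40. Grand total N = 127.
Expected counts (row total × column total / N):
  Tall, AA: 60×55/127 = 25.984
  Tall, Aa: 60×32/127 = 15.118
  Tall, aa: 60×40/127 = 18.898
  Short, AA: 67×55/127 = 29.016
  Short, Aa: 67×32/127 = 16.882
  Short, aa: 67×40/127 = 21.102
Contributions (O − E)²/E:
  (41 − 25.984)²/25.984 = 8.6777
  (11 − 15.118)²/15.118 = 1.1217
  (8 − 18.898)²/18.898 = 6.2846
  (14 − 29.016)²/29.016 = 7.7709
  (21 − 16.882)²/16.882 = 1.0045
  (32 − 21.102)²/21.102 = 5.6282
χ² = 8.6777 + 1.1217 + 6.2846 + 7.7709 + 1.0045 + 5.6282 = 30.49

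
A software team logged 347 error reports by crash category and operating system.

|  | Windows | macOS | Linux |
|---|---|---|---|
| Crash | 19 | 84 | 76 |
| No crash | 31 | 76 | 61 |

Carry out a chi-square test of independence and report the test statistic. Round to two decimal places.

Row totals: 179, 168. Column totals: 50, 160, 137. Grand total N = 347.
Expected counts (row total × column total / N):
  Crash, Windows: 179×50/347 = 25.793
  Crash, macOS: 179×160/347 = 82.536
  Crash, Linux: 179×137/347 = 70.671
  No crash, Windows: 168×50/347 = 24.207
  No crash, macOS: 168×160/347 = 77.464
  No crash, Linux: 168×137/347 = 66.329
Contributions (O − E)²/E:
  (19 − 25.793)²/25.793 = 1.7890
  (84 − 82.536)²/82.536 = 0.0260
  (76 − 70.671)²/70.671 = 0.4018
  (31 − 24.207)²/24.207 = 1.9063
  (76 − 77.464)²/77.464 = 0.0277
  (61 − 66.329)²/66.329 = 0.4281
χ² = 1.7890 + 0.0260 + 0.4018 + 1.9063 + 0.0277 + 0.4281 = 4.58

4.58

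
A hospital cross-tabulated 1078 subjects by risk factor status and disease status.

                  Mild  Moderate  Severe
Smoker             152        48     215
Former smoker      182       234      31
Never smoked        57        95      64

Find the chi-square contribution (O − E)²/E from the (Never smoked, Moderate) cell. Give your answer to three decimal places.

Row total (Never smoked) = 216; column total (Moderate) = 377; N = 1078.
Expected count E = 216 × 377 / 1078 = 75.5399.
Contribution = (O − E)²/E = (95 − 75.5399)² / 75.5399 = 5.013.

5.013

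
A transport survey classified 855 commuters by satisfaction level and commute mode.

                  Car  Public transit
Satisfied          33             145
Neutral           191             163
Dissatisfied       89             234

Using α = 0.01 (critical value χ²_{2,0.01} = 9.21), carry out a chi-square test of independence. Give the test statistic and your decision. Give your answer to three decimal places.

82.353; reject H₀

Row totals: 178, 354, 323. Column totals: 313, 542. Grand total N = 855.
Expected counts (row total × column total / N):
  Satisfied, Car: 178×313/855 = 65.1626
  Satisfied, Public transit: 178×542/855 = 112.8374
  Neutral, Car: 354×313/855 = 129.5930
  Neutral, Public transit: 354×542/855 = 224.4070
  Dissatisfied, Car: 323×313/855 = 118.2444
  Dissatisfied, Public transit: 323×542/855 = 204.7556
Contributions (O − E)²/E:
  (33 − 65.1626)²/65.1626 = 15.8746
  (145 − 112.8374)²/112.8374 = 9.1675
  (191 − 129.5930)²/129.5930 = 29.0974
  (163 − 224.4070)²/224.4070 = 16.8035
  (89 − 118.2444)²/118.2444 = 7.2328
  (234 − 204.7556)²/204.7556 = 4.1769
χ² = 15.8746 + 9.1675 + 29.0974 + 16.8035 + 7.2328 + 4.1769 = 82.353
df = (3−1)(2−1) = 2. Since 82.353 > 9.21, reject the null hypothesis of independence at α = 0.01.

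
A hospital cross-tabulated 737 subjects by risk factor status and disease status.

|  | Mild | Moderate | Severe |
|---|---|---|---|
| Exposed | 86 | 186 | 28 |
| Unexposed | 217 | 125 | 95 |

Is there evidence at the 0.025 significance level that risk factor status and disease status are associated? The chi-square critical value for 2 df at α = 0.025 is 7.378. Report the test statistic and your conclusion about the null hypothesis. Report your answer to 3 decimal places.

Row totals: 300, 437. Column totals: 303, 311, 123. Grand total N = 737.
Expected counts (row total × column total / N):
  Exposed, Mild: 300×303/737 = 123.3379
  Exposed, Moderate: 300×311/737 = 126.5943
  Exposed, Severe: 300×123/737 = 50.0678
  Unexposed, Mild: 437×303/737 = 179.6621
  Unexposed, Moderate: 437×311/737 = 184.4057
  Unexposed, Severe: 437×123/737 = 72.9322
Contributions (O − E)²/E:
  (86 − 123.3379)²/123.3379 = 11.3032
  (186 − 126.5943)²/126.5943 = 27.8767
  (28 − 50.0678)²/50.0678 = 9.7266
  (217 − 179.6621)²/179.6621 = 7.7597
  (125 − 184.4057)²/184.4057 = 19.1374
  (95 − 72.9322)²/72.9322 = 6.6773
χ² = 11.3032 + 27.8767 + 9.7266 + 7.7597 + 19.1374 + 6.6773 = 82.481
df = (2−1)(3−1) = 2. Since 82.481 > 7.378, reject the null hypothesis of independence at α = 0.025.

82.481; reject H₀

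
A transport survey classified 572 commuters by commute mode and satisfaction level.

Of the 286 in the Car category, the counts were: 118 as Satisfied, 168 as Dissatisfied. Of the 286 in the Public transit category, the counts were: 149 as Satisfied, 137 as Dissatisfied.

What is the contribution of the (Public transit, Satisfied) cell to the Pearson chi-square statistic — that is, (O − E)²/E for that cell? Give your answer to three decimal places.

1.800

Row total (Public transit) = 286; column total (Satisfied) = 267; N = 572.
Expected count E = 286 × 267 / 572 = 133.5000.
Contribution = (O − E)²/E = (149 − 133.5000)² / 133.5000 = 1.800.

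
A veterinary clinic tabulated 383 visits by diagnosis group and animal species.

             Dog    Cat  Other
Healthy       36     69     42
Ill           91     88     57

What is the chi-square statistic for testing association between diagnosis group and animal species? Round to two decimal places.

Row totals: 147, 236. Column totals: 127, 157, 99. Grand total N = 383.
Expected counts (row total × column total / N):
  Healthy, Dog: 147×127/383 = 48.744
  Healthy, Cat: 147×157/383 = 60.258
  Healthy, Other: 147×99/383 = 37.997
  Ill, Dog: 236×127/383 = 78.256
  Ill, Cat: 236×157/383 = 96.742
  Ill, Other: 236×99/383 = 61.003
Contributions (O − E)²/E:
  (36 − 48.744)²/48.744 = 3.3319
  (69 − 60.258)²/60.258 = 1.2683
  (42 − 37.997)²/37.997 = 0.4217
  (91 − 78.256)²/78.256 = 2.0754
  (88 − 96.742)²/96.742 = 0.7900
  (57 − 61.003)²/61.003 = 0.2627
χ² = 3.3319 + 1.2683 + 0.4217 + 2.0754 + 0.7900 + 0.2627 = 8.15

8.15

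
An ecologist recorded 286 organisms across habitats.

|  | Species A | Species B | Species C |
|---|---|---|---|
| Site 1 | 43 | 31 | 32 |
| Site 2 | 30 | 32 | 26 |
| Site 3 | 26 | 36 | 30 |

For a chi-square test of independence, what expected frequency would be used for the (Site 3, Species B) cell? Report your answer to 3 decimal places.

31.846

Row total (Site 3) = 92; column total (Species B) = 99; grand total N = 286.
Expected count = (row total × column total) / N = 92 × 99 / 286 = 31.846.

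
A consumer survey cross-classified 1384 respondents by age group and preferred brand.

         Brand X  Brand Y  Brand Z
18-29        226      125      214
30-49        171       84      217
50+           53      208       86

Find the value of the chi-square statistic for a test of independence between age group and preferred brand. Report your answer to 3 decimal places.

205.777

Row totals: 565, 472, 347. Column totals: 450, 417, 517. Grand total N = 1384.
Expected counts (row total × column total / N):
  18-29, Brand X: 565×450/1384 = 183.7066
  18-29, Brand Y: 565×417/1384 = 170.2348
  18-29, Brand Z: 565×517/1384 = 211.0585
  30-49, Brand X: 472×450/1384 = 153.4682
  30-49, Brand Y: 472×417/1384 = 142.2139
  30-49, Brand Z: 472×517/1384 = 176.3179
  50+, Brand X: 347×450/1384 = 112.8251
  50+, Brand Y: 347×417/1384 = 104.5513
  50+, Brand Z: 347×517/1384 = 129.6236
Contributions (O − E)²/E:
  (226 − 183.7066)²/183.7066 = 9.7369
  (125 − 170.2348)²/170.2348 = 12.0198
  (214 − 211.0585)²/211.0585 = 0.0410
  (171 − 153.4682)²/153.4682 = 2.0028
  (84 − 142.2139)²/142.2139 = 23.8293
  (217 − 176.3179)²/176.3179 = 9.3866
  (53 − 112.8251)²/112.8251 = 31.7220
  (208 − 104.5513)²/104.5513 = 102.3577
  (86 − 129.6236)²/129.6236 = 14.6811
χ² = 9.7369 + 12.0198 + 0.0410 + 2.0028 + 23.8293 + 9.3866 + 31.7220 + 102.3577 + 14.6811 = 205.777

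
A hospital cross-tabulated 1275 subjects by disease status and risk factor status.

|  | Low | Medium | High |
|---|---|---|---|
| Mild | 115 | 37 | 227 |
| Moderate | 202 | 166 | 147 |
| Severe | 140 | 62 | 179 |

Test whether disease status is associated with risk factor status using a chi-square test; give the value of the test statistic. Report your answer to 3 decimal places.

Row totals: 379, 515, 381. Column totals: 457, 265, 553. Grand total N = 1275.
Expected counts (row total × column total / N):
  Mild, Low: 379×457/1275 = 135.8455
  Mild, Medium: 379×265/1275 = 78.7725
  Mild, High: 379×553/1275 = 164.3820
  Moderate, Low: 515×457/1275 = 184.5922
  Moderate, Medium: 515×265/1275 = 107.0392
  Moderate, High: 515×553/1275 = 223.3686
  Severe, Low: 381×457/1275 = 136.5624
  Severe, Medium: 381×265/1275 = 79.1882
  Severe, High: 381×553/1275 = 165.2494
Contributions (O − E)²/E:
  (115 − 135.8455)²/135.8455 = 3.1987
  (37 − 78.7725)²/78.7725 = 22.1517
  (227 − 164.3820)²/164.3820 = 23.8531
  (202 − 184.5922)²/184.5922 = 1.6416
  (166 − 107.0392)²/107.0392 = 32.4776
  (147 − 223.3686)²/223.3686 = 26.1100
  (140 − 136.5624)²/136.5624 = 0.0865
  (62 − 79.1882)²/79.1882 = 3.7308
  (179 − 165.2494)²/165.2494 = 1.1442
χ² = 3.1987 + 22.1517 + 23.8531 + 1.6416 + 32.4776 + 26.1100 + 0.0865 + 3.7308 + 1.1442 = 114.394

114.394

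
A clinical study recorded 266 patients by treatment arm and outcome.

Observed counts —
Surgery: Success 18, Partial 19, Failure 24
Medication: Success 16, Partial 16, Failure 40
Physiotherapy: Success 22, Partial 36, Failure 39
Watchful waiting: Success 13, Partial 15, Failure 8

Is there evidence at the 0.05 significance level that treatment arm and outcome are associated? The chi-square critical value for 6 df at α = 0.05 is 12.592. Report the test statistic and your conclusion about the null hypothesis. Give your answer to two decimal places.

Row totals: 61, 72, 97, 36. Column totals: 69, 86, 111. Grand total N = 266.
Expected counts (row total × column total / N):
  Surgery, Success: 61×69/266 = 15.823
  Surgery, Partial: 61×86/266 = 19.722
  Surgery, Failure: 61×111/266 = 25.455
  Medication, Success: 72×69/266 = 18.677
  Medication, Partial: 72×86/266 = 23.278
  Medication, Failure: 72×111/266 = 30.045
  Physiotherapy, Success: 97×69/266 = 25.162
  Physiotherapy, Partial: 97×86/266 = 31.361
  Physiotherapy, Failure: 97×111/266 = 40.477
  Watchful waiting, Success: 36×69/266 = 9.338
  Watchful waiting, Partial: 36×86/266 = 11.639
  Watchful waiting, Failure: 36×111/266 = 15.023
Contributions (O − E)²/E:
  (18 − 15.823)²/15.823 = 0.2995
  (19 − 19.722)²/19.722 = 0.0264
  (24 − 25.455)²/25.455 = 0.0832
  (16 − 18.677)²/18.677 = 0.3837
  (16 − 23.278)²/23.278 = 2.2755
  (40 − 30.045)²/30.045 = 3.2985
  (22 − 25.162)²/25.162 = 0.3974
  (36 − 31.361)²/31.361 = 0.6862
  (39 − 40.477)²/40.477 = 0.0539
  (13 − 9.338)²/9.338 = 1.4361
  (15 − 11.639)²/11.639 = 0.9706
  (8 − 15.023)²/15.023 = 3.2831
χ² = 0.2995 + 0.0264 + 0.0832 + 0.3837 + 2.2755 + 3.2985 + 0.3974 + 0.6862 + 0.0539 + 1.4361 + 0.9706 + 3.2831 = 13.19
df = (4−1)(3−1) = 6. Since 13.19 > 12.592, reject the null hypothesis of independence at α = 0.05.

13.19; reject H₀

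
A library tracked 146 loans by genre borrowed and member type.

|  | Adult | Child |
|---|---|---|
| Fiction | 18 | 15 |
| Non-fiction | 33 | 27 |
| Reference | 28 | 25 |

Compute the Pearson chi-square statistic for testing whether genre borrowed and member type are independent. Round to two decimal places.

Row totals: 33, 60, 53. Column totals: 79, 67. Grand total N = 146.
Expected counts (row total × column total / N):
  Fiction, Adult: 33×79/146 = 17.856
  Fiction, Child: 33×67/146 = 15.144
  Non-fiction, Adult: 60×79/146 = 32.466
  Non-fiction, Child: 60×67/146 = 27.534
  Reference, Adult: 53×79/146 = 28.678
  Reference, Child: 53×67/146 = 24.322
Contributions (O − E)²/E:
  (18 − 17.856)²/17.856 = 0.0012
  (15 − 15.144)²/15.144 = 0.0014
  (33 − 32.466)²/32.466 = 0.0088
  (27 − 27.534)²/27.534 = 0.0104
  (28 − 28.678)²/28.678 = 0.0160
  (25 − 24.322)²/24.322 = 0.0189
χ² = 0.0012 + 0.0014 + 0.0088 + 0.0104 + 0.0160 + 0.0189 = 0.06

0.06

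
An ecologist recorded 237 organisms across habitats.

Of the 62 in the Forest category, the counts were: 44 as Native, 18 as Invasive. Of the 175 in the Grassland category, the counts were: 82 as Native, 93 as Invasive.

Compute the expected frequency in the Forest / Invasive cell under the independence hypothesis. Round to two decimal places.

Row total (Forest) = 62; column total (Invasive) = 111; grand total N = 237.
Expected count = (row total × column total) / N = 62 × 111 / 237 = 29.04.

29.04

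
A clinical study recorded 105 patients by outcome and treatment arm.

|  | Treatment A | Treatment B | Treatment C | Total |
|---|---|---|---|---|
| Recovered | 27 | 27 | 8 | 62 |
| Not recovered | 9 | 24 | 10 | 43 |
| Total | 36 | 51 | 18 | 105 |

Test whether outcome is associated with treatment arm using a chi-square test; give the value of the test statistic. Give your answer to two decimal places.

6.16

Grand total N = 105.
Expected counts (row total × column total / N):
  Recovered, Treatment A: 62×36/105 = 21.257
  Recovered, Treatment B: 62×51/105 = 30.114
  Recovered, Treatment C: 62×18/105 = 10.629
  Not recovered, Treatment A: 43×36/105 = 14.743
  Not recovered, Treatment B: 43×51/105 = 20.886
  Not recovered, Treatment C: 43×18/105 = 7.371
Contributions (O − E)²/E:
  (27 − 21.257)²/21.257 = 1.5516
  (27 − 30.114)²/30.114 = 0.3220
  (8 − 10.629)²/10.629 = 0.6503
  (9 − 14.743)²/14.743 = 2.2371
  (24 − 20.886)²/20.886 = 0.4643
  (10 − 7.371)²/7.371 = 0.9377
χ² = 1.5516 + 0.3220 + 0.6503 + 2.2371 + 0.4643 + 0.9377 = 6.16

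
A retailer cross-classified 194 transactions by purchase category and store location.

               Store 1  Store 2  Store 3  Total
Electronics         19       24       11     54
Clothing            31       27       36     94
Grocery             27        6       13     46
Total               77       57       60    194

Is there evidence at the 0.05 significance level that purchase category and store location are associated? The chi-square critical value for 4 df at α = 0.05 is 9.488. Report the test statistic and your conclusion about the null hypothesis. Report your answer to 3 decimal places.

17.595; reject H₀

Grand total N = 194.
Expected counts (row total × column total / N):
  Electronics, Store 1: 54×77/194 = 21.4330
  Electronics, Store 2: 54×57/194 = 15.8660
  Electronics, Store 3: 54×60/194 = 16.7010
  Clothing, Store 1: 94×77/194 = 37.3093
  Clothing, Store 2: 94×57/194 = 27.6186
  Clothing, Store 3: 94×60/194 = 29.0722
  Grocery, Store 1: 46×77/194 = 18.2577
  Grocery, Store 2: 46×57/194 = 13.5155
  Grocery, Store 3: 46×60/194 = 14.2268
Contributions (O − E)²/E:
  (19 − 21.4330)²/21.4330 = 0.2762
  (24 − 15.8660)²/15.8660 = 4.1700
  (11 − 16.7010)²/16.7010 = 1.9461
  (31 − 37.3093)²/37.3093 = 1.0670
  (27 − 27.6186)²/27.6186 = 0.0139
  (36 − 29.0722)²/29.0722 = 1.6509
  (27 − 18.2577)²/18.2577 = 4.1861
  (6 − 13.5155)²/13.5155 = 4.1791
  (13 − 14.2268)²/14.2268 = 0.1058
χ² = 0.2762 + 4.1700 + 1.9461 + 1.0670 + 0.0139 + 1.6509 + 4.1861 + 4.1791 + 0.1058 = 17.595
df = (3−1)(3−1) = 4. Since 17.595 > 9.488, reject the null hypothesis of independence at α = 0.05.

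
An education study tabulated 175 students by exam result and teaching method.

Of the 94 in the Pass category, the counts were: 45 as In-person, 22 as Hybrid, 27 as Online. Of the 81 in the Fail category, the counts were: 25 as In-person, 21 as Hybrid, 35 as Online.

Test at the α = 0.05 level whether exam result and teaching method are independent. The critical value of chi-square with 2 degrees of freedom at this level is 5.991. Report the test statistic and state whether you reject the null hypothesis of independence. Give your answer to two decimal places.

5.84; fail to reject H₀

Row totals: 94, 81. Column totals: 70, 43, 62. Grand total N = 175.
Expected counts (row total × column total / N):
  Pass, In-person: 94×70/175 = 37.600
  Pass, Hybrid: 94×43/175 = 23.097
  Pass, Online: 94×62/175 = 33.303
  Fail, In-person: 81×70/175 = 32.400
  Fail, Hybrid: 81×43/175 = 19.903
  Fail, Online: 81×62/175 = 28.697
Contributions (O − E)²/E:
  (45 − 37.600)²/37.600 = 1.4564
  (22 − 23.097)²/23.097 = 0.0521
  (27 − 33.303)²/33.303 = 1.1929
  (25 − 32.400)²/32.400 = 1.6901
  (21 − 19.903)²/19.903 = 0.0605
  (35 − 28.697)²/28.697 = 1.3844
χ² = 1.4564 + 0.0521 + 1.1929 + 1.6901 + 0.0605 + 1.3844 = 5.84
df = (2−1)(3−1) = 2. Since 5.84 < 5.991, fail to reject the null hypothesis of independence at α = 0.05.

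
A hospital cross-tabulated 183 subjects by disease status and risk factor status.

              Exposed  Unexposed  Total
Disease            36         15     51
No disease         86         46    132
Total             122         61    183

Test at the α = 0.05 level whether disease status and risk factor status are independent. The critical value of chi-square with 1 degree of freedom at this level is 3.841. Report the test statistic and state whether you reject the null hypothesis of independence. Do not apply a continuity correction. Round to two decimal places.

0.49; fail to reject H₀

Grand total N = 183.
Expected counts (row total × column total / N):
  Disease, Exposed: 51×122/183 = 34.000
  Disease, Unexposed: 51×61/183 = 17.000
  No disease, Exposed: 132×122/183 = 88.000
  No disease, Unexposed: 132×61/183 = 44.000
Contributions (O − E)²/E:
  (36 − 34.000)²/34.000 = 0.1176
  (15 − 17.000)²/17.000 = 0.2353
  (86 − 88.000)²/88.000 = 0.0455
  (46 − 44.000)²/44.000 = 0.0909
χ² = 0.1176 + 0.2353 + 0.0455 + 0.0909 = 0.49
df = (2−1)(2−1) = 1. Since 0.49 < 3.841, fail to reject the null hypothesis of independence at α = 0.05.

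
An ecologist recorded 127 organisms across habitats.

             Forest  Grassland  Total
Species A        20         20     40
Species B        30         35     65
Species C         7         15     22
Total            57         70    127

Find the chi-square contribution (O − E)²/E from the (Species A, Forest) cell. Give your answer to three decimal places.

Row total (Species A) = 40; column total (Forest) = 57; N = 127.
Expected count E = 40 × 57 / 127 = 17.9528.
Contribution = (O − E)²/E = (20 − 17.9528)² / 17.9528 = 0.233.

0.233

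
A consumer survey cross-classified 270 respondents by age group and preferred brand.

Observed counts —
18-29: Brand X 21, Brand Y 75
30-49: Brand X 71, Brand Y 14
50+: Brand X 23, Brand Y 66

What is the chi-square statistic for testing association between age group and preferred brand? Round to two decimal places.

Row totals: 96, 85, 89. Column totals: 115, 155. Grand total N = 270.
Expected counts (row total × column total / N):
  18-29, Brand X: 96×115/270 = 40.889
  18-29, Brand Y: 96×155/270 = 55.111
  30-49, Brand X: 85×115/270 = 36.204
  30-49, Brand Y: 85×155/270 = 48.796
  50+, Brand X: 89×115/270 = 37.907
  50+, Brand Y: 89×155/270 = 51.093
Contributions (O − E)²/E:
  (21 − 40.889)²/40.889 = 9.6743
  (75 − 55.111)²/55.111 = 7.1777
  (71 − 36.204)²/36.204 = 33.4428
  (14 − 48.796)²/48.796 = 24.8127
  (23 − 37.907)²/37.907 = 5.8622
  (66 − 51.093)²/51.093 = 4.3493
χ² = 9.6743 + 7.1777 + 33.4428 + 24.8127 + 5.8622 + 4.3493 = 85.32

85.32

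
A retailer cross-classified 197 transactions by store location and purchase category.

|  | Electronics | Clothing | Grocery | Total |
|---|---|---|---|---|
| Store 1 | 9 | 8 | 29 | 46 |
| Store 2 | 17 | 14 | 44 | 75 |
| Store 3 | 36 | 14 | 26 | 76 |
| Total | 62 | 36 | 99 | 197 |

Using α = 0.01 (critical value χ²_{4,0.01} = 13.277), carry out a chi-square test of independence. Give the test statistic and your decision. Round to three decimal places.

Grand total N = 197.
Expected counts (row total × column total / N):
  Store 1, Electronics: 46×62/197 = 14.4772
  Store 1, Clothing: 46×36/197 = 8.4061
  Store 1, Grocery: 46×99/197 = 23.1168
  Store 2, Electronics: 75×62/197 = 23.6041
  Store 2, Clothing: 75×36/197 = 13.7056
  Store 2, Grocery: 75×99/197 = 37.6904
  Store 3, Electronics: 76×62/197 = 23.9188
  Store 3, Clothing: 76×36/197 = 13.8883
  Store 3, Grocery: 76×99/197 = 38.1929
Contributions (O − E)²/E:
  (9 − 14.4772)²/14.4772 = 2.0722
  (8 − 8.4061)²/8.4061 = 0.0196
  (29 − 23.1168)²/23.1168 = 1.4973
  (17 − 23.6041)²/23.6041 = 1.8477
  (14 − 13.7056)²/13.7056 = 0.0063
  (44 − 37.6904)²/37.6904 = 1.0563
  (36 − 23.9188)²/23.9188 = 6.1021
  (14 − 13.8883)²/13.8883 = 0.0009
  (26 − 38.1929)²/38.1929 = 3.8925
χ² = 2.0722 + 0.0196 + 1.4973 + 1.8477 + 0.0063 + 1.0563 + 6.1021 + 0.0009 + 3.8925 = 16.495
df = (3−1)(3−1) = 4. Since 16.495 > 13.277, reject the null hypothesis of independence at α = 0.01.

16.495; reject H₀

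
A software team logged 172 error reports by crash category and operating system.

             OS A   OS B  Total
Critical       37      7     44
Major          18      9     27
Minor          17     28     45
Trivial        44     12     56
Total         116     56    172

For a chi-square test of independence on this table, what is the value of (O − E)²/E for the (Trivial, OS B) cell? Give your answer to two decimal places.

2.13

Row total (Trivial) = 56; column total (OS B) = 56; N = 172.
Expected count E = 56 × 56 / 172 = 18.2326.
Contribution = (O − E)²/E = (12 − 18.2326)² / 18.2326 = 2.13.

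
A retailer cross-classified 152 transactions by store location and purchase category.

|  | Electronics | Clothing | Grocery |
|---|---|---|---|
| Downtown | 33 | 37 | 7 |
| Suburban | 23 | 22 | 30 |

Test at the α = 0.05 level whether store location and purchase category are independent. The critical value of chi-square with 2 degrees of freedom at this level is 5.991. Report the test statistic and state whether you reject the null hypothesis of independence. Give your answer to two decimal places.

19.87; reject H₀

Row totals: 77, 75. Column totals: 56, 59, 37. Grand total N = 152.
Expected counts (row total × column total / N):
  Downtown, Electronics: 77×56/152 = 28.368
  Downtown, Clothing: 77×59/152 = 29.888
  Downtown, Grocery: 77×37/152 = 18.743
  Suburban, Electronics: 75×56/152 = 27.632
  Suburban, Clothing: 75×59/152 = 29.112
  Suburban, Grocery: 75×37/152 = 18.257
Contributions (O − E)²/E:
  (33 − 28.368)²/28.368 = 0.7563
  (37 − 29.888)²/29.888 = 1.6923
  (7 − 18.743)²/18.743 = 7.3573
  (23 − 27.632)²/27.632 = 0.7765
  (22 − 29.112)²/29.112 = 1.7374
  (30 − 18.257)²/18.257 = 7.5532
χ² = 0.7563 + 1.6923 + 7.3573 + 0.7765 + 1.7374 + 7.5532 = 19.87
df = (2−1)(3−1) = 2. Since 19.87 > 5.991, reject the null hypothesis of independence at α = 0.05.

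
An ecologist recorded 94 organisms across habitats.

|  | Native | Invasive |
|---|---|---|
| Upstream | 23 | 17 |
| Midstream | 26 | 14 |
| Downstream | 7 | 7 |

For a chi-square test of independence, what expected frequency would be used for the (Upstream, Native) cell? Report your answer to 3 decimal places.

Row total (Upstream) = 40; column total (Native) = 56; grand total N = 94.
Expected count = (row total × column total) / N = 40 × 56 / 94 = 23.830.

23.830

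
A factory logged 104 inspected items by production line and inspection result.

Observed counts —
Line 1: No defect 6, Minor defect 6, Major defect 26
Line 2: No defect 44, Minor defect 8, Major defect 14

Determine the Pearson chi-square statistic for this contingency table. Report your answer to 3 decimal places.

27.199

Row totals: 38, 66. Column totals: 50, 14, 40. Grand total N = 104.
Expected counts (row total × column total / N):
  Line 1, No defect: 38×50/104 = 18.2692
  Line 1, Minor defect: 38×14/104 = 5.1154
  Line 1, Major defect: 38×40/104 = 14.6154
  Line 2, No defect: 66×50/104 = 31.7308
  Line 2, Minor defect: 66×14/104 = 8.8846
  Line 2, Major defect: 66×40/104 = 25.3846
Contributions (O − E)²/E:
  (6 − 18.2692)²/18.2692 = 8.2397
  (6 − 5.1154)²/5.1154 = 0.1530
  (26 − 14.6154)²/14.6154 = 8.8680
  (44 − 31.7308)²/31.7308 = 4.7441
  (8 − 8.8846)²/8.8846 = 0.0881
  (14 − 25.3846)²/25.3846 = 5.1058
χ² = 8.2397 + 0.1530 + 8.8680 + 4.7441 + 0.0881 + 5.1058 = 27.199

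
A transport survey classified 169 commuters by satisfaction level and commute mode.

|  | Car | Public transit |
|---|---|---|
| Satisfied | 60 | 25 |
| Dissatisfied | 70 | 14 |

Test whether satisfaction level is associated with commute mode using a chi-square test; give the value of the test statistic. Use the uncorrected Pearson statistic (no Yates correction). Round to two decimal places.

3.87

Row totals: 85, 84. Column totals: 130, 39. Grand total N = 169.
Expected counts (row total × column total / N):
  Satisfied, Car: 85×130/169 = 65.385
  Satisfied, Public transit: 85×39/169 = 19.615
  Dissatisfied, Car: 84×130/169 = 64.615
  Dissatisfied, Public transit: 84×39/169 = 19.385
Contributions (O − E)²/E:
  (60 − 65.385)²/65.385 = 0.4435
  (25 − 19.615)²/19.615 = 1.4784
  (70 − 64.615)²/64.615 = 0.4488
  (14 − 19.385)²/19.385 = 1.4959
χ² = 0.4435 + 1.4784 + 0.4488 + 1.4959 = 3.87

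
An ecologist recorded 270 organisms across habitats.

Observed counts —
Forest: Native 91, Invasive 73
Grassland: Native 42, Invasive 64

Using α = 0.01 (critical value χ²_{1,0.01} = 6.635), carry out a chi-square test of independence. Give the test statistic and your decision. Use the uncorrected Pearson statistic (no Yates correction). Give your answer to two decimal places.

Row totals: 164, 106. Column totals: 133, 137. Grand total N = 270.
Expected counts (row total × column total / N):
  Forest, Native: 164×133/270 = 80.785
  Forest, Invasive: 164×137/270 = 83.215
  Grassland, Native: 106×133/270 = 52.215
  Grassland, Invasive: 106×137/270 = 53.785
Contributions (O − E)²/E:
  (91 − 80.785)²/80.785 = 1.2917
  (73 − 83.215)²/83.215 = 1.2539
  (42 − 52.215)²/52.215 = 1.9984
  (64 − 53.785)²/53.785 = 1.9401
χ² = 1.2917 + 1.2539 + 1.9984 + 1.9401 = 6.48
df = (2−1)(2−1) = 1. Since 6.48 < 6.635, fail to reject the null hypothesis of independence at α = 0.01.

6.48; fail to reject H₀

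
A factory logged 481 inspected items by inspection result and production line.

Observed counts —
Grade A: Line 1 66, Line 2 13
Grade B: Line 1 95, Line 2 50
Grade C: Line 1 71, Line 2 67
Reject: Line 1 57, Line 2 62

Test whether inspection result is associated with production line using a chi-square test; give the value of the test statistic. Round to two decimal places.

Row totals: 79, 145, 138, 119. Column totals: 289, 192. Grand total N = 481.
Expected counts (row total × column total / N):
  Grade A, Line 1: 79×289/481 = 47.466
  Grade A, Line 2: 79×192/481 = 31.534
  Grade B, Line 1: 145×289/481 = 87.121
  Grade B, Line 2: 145×192/481 = 57.879
  Grade C, Line 1: 138×289/481 = 82.915
  Grade C, Line 2: 138×192/481 = 55.085
  Reject, Line 1: 119×289/481 = 71.499
  Reject, Line 2: 119×192/481 = 47.501
Contributions (O − E)²/E:
  (66 − 47.466)²/47.466 = 7.2370
  (13 − 31.534)²/31.534 = 10.8933
  (95 − 87.121)²/87.121 = 0.7126
  (50 − 57.879)²/57.879 = 1.0726
  (71 − 82.915)²/82.915 = 1.7122
  (67 − 55.085)²/55.085 = 2.5772
  (57 − 71.499)²/71.499 = 2.9402
  (62 − 47.501)²/47.501 = 4.4256
χ² = 7.2370 + 10.8933 + 0.7126 + 1.0726 + 1.7122 + 2.5772 + 2.9402 + 4.4256 = 31.57

31.57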